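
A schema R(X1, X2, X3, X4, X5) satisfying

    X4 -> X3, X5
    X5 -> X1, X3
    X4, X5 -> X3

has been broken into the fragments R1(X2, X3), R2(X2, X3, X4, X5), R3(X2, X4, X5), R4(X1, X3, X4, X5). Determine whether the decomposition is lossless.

Yes

Chase test. Columns are X1, X2, X3, X4, X5; row i has aⱼ where attribute j ∈ Ri, else bᵢⱼ.
Initial tableau (one row per fragment):
  row 1: b11 a2 a3 b14 b15
  row 2: b21 a2 a3 a4 a5
  row 3: b31 a2 b33 a4 a5
  row 4: a1 b42 a3 a4 a5
Rows 2 and 3 agree on X4; apply X4→X3, X5 and equate their X3, X5 entries.
Rows 2 and 3 agree on X5; apply X5→X1, X3 and equate their X1, X3 entries.
Rows 2 and 4 agree on X5; apply X5→X1, X3 and equate their X1, X3 entries.
Row 2 is now all distinguished symbols — the join is lossless.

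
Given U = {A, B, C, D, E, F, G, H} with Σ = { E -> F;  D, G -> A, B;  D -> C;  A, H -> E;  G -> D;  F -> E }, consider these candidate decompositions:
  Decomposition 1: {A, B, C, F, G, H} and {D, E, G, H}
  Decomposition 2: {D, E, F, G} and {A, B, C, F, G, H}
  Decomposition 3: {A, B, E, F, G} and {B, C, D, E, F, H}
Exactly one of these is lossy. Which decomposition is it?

Decomposition 3

Decomposition 1: common = {G, H}, closure = {A, B, C, D, E, F, G, H} → lossless.
Decomposition 2: common = {F, G}, closure = {A, B, C, D, E, F, G} → lossless.
Decomposition 3: common = {B, E, F}, closure = {B, E, F} → lossy.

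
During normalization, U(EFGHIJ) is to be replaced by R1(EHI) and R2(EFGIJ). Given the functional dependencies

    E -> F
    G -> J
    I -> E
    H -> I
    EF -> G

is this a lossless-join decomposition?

Common attributes: R1 ∩ R2 = {EI}.
Closure of {EI}: E → F applies, adding F; EF → G applies, adding G; G → J applies, adding J. So (EI)⁺ = {EFGIJ}.
This closure contains every attribute of R2, so R1 ∩ R2 → R2. The join is lossless.

Yes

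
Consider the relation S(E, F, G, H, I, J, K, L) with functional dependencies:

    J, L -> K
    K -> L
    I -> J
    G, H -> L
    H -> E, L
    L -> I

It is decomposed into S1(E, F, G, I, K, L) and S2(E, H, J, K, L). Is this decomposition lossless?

Common attributes: S1 ∩ S2 = {E, K, L}.
Closure of {E, K, L}: L → I applies, adding I; I → J applies, adding J. So (E, K, L)⁺ = {E, I, J, K, L}.
The closure contains neither all of S1 = {E, F, G, I, K, L} nor all of S2 = {E, H, J, K, L}, so the common attributes are not a superkey of either fragment. The join is lossy.

No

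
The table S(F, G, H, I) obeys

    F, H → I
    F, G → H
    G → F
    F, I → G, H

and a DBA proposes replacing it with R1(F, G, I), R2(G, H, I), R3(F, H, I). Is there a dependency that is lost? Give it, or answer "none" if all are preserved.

none

F, H → I lies within R3.
F, G → H: restricted closure across fragments reaches H.
G → F lies within R1.
F, I → G, H: restricted closure across fragments reaches G, H.
Every dependency is enforceable on the fragments, so the decomposition is dependency-preserving.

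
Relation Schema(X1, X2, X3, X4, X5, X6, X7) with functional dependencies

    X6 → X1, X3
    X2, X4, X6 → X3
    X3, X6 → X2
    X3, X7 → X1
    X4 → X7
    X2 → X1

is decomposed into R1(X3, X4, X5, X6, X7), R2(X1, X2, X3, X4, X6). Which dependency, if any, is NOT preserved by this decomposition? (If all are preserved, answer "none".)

X3, X7 → X1

Check X3, X7 → X1: no single fragment contains all of {X1, X3, X7}, and the restricted closure of {X3, X7} across the fragments never reaches {X1}.
X6 → X1, X3 is preserved.
X2, X4, X6 → X3 is preserved.
X3, X6 → X2 is preserved.
X4 → X7 is preserved.
X2 → X1 is preserved.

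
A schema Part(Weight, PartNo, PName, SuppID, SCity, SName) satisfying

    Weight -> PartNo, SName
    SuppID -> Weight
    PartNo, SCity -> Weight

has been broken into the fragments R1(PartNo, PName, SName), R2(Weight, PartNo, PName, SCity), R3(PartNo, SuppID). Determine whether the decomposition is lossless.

No

Chase test. Columns are Weight, PartNo, PName, SuppID, SCity, SName; row i has aⱼ where attribute j ∈ Ri, else bᵢⱼ.
Initial tableau (one row per fragment):
  row 1: b11 a2 a3 b14 b15 a6
  row 2: a1 a2 a3 b24 a5 b26
  row 3: b31 a2 b33 a4 b35 b36
No row becomes fully distinguished — the join is lossy.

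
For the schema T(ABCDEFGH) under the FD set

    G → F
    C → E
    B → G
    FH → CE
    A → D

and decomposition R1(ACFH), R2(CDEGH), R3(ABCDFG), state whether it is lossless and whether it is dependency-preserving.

Lossless test (chase): Rows 2 and 3 agree on G; apply G→F and equate their F entries. Rows 1 and 2 agree on C; apply C→E and equate their E entries. Rows 1 and 3 agree on C; apply C→E and equate their E entries. Rows 1 and 3 agree on A; apply A→D and equate their D entries. No row becomes fully distinguished — the join is lossy.
Dependency preservation: FH → CE is not contained in any single fragment, but the restricted closure of its left-hand side across the fragments still reaches the right-hand side; the remaining FDs each lie inside some fragment. All dependencies are preserved.

lossy but dependency-preserving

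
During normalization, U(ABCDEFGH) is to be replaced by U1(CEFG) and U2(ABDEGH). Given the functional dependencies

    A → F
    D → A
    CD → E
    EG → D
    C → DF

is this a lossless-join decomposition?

No

Common attributes: U1 ∩ U2 = {EG}.
Closure of {EG}: EG → D applies, adding D; D → A applies, adding A; A → F applies, adding F. So (EG)⁺ = {ADEFG}.
The closure contains neither all of U1 = {CEFG} nor all of U2 = {ABDEGH}, so the common attributes are not a superkey of either fragment. The join is lossy.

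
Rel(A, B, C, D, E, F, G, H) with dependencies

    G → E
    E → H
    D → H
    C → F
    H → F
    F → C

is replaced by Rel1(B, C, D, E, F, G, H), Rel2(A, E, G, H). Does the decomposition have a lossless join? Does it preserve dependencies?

lossy but dependency-preserving

Lossless test: (E, G, H)⁺ = {C, E, F, G, H}, which is a superkey of neither fragment — lossy.
Dependency preservation: every FD's attributes lie within a single fragment, so each can be enforced locally — preserved.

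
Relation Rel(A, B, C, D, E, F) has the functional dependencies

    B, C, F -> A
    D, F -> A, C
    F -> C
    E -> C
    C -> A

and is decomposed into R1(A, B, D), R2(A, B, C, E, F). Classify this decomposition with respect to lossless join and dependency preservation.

lossy but dependency-preserving

Lossless test: (A, B)⁺ = {A, B}, which is a superkey of neither fragment — lossy.
Dependency preservation: D, F → A, C is not contained in any single fragment, but the restricted closure of its left-hand side across the fragments still reaches the right-hand side; the remaining FDs each lie inside some fragment. All dependencies are preserved.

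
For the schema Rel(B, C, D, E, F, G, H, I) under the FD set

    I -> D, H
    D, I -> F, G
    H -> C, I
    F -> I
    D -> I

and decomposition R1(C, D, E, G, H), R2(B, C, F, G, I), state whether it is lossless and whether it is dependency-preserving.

Lossless test: (C, G)⁺ = {C, G}, which is a superkey of neither fragment — lossy.
Dependency preservation: the restricted closure of {I} across the fragments never reaches {D, H}, so I → D, H cannot be enforced without a join — not preserved.

lossy and not dependency-preserving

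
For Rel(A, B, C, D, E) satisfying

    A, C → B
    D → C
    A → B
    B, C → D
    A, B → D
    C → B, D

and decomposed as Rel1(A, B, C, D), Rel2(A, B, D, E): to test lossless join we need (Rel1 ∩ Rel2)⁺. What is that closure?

Rel1 ∩ Rel2 = {A, B, D}.
D → C applies, adding C
Closure: {A, B, C, D}.

A, B, C, D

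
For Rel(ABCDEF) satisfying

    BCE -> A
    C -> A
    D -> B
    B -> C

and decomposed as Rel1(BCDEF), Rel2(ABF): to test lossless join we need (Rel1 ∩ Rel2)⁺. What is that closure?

Rel1 ∩ Rel2 = {BF}.
B → C applies, adding C
C → A applies, adding A
Closure: {ABCF}.

ABCF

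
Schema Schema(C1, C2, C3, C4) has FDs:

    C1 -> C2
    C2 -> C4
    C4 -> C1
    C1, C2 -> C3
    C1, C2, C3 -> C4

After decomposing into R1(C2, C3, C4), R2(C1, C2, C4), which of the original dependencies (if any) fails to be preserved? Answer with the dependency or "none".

none

C1 → C2 lies within R2.
C2 → C4 lies within R1.
C4 → C1 lies within R2.
C1, C2 → C3: restricted closure across fragments reaches C3.
C1, C2, C3 → C4: restricted closure across fragments reaches C4.
Every dependency is enforceable on the fragments, so the decomposition is dependency-preserving.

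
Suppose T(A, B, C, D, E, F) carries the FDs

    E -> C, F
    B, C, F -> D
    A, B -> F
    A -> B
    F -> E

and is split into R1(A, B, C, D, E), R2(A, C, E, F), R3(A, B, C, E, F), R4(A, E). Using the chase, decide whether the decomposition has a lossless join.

Yes

Chase test. Columns are A, B, C, D, E, F; row i has aⱼ where attribute j ∈ Ri, else bᵢⱼ.
Initial tableau (one row per fragment):
  row 1: a1 a2 a3 a4 a5 b16
  row 2: a1 b22 a3 b24 a5 a6
  row 3: a1 a2 a3 b34 a5 a6
  row 4: a1 b42 b43 b44 a5 b46
Rows 1 and 2 agree on E; apply E→C, F and equate their C, F entries.
Rows 1 and 4 agree on E; apply E→C, F and equate their C, F entries.
Rows 1 and 3 agree on B, C, F; apply B, C, F→D and equate their D entries.
Rows 1 and 2 agree on A; apply A→B and equate their B entries.
Rows 1 and 4 agree on A; apply A→B and equate their B entries.
Rows 1 and 2 agree on B, C, F; apply B, C, F→D and equate their D entries.
Rows 1 and 4 agree on B, C, F; apply B, C, F→D and equate their D entries.
Row 1 is now all distinguished symbols — the join is lossless.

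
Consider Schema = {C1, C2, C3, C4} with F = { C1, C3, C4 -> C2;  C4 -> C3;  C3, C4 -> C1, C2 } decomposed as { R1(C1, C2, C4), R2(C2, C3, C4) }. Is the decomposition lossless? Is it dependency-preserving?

lossless and dependency-preserving

Lossless test: (C2, C4)⁺ = {C1, C2, C3, C4}, which contains all of one fragment — lossless.
Dependency preservation: C1, C3, C4 → C2; C3, C4 → C1, C2 are not contained in any single fragment, but the restricted closure of each left-hand side across the fragments still reaches the right-hand side; the remaining FDs each lie inside some fragment. All dependencies are preserved.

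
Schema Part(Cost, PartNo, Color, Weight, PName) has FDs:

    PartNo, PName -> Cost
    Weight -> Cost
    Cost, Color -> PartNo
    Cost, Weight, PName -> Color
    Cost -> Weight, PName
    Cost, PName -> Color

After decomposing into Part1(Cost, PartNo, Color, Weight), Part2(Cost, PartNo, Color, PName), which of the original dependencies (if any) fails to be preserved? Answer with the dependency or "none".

PartNo, PName → Cost lies within Part2.
Weight → Cost lies within Part1.
Cost, Color → PartNo lies within Part1.
Cost, Weight, PName → Color: restricted closure across fragments reaches Color.
Cost → Weight, PName: restricted closure across fragments reaches Weight, PName.
Cost, PName → Color lies within Part2.
Every dependency is enforceable on the fragments, so the decomposition is dependency-preserving.

none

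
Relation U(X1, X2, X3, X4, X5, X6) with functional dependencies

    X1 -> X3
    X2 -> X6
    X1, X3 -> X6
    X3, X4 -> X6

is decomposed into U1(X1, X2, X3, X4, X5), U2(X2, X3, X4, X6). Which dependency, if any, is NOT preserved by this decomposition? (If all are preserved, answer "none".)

X1, X3 -> X6

Check X1, X3 → X6: no single fragment contains all of {X1, X3, X6}, and the restricted closure of {X1, X3} across the fragments never reaches {X6}.
X1 → X3 is preserved.
X2 → X6 is preserved.
X3, X4 → X6 is preserved.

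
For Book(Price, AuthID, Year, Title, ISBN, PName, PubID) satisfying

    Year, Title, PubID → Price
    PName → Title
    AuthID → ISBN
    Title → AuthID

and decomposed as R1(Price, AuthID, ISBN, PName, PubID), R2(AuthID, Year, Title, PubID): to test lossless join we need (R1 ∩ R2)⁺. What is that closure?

AuthID, ISBN, PubID

R1 ∩ R2 = {AuthID, PubID}.
AuthID → ISBN applies, adding ISBN
Closure: {AuthID, ISBN, PubID}.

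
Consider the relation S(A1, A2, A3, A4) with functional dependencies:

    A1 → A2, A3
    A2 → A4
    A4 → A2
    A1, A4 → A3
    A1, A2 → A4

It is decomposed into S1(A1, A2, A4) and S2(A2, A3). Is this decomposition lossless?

Common attributes: S1 ∩ S2 = {A2}.
Closure of {A2}: A2 → A4 applies, adding A4. So (A2)⁺ = {A2, A4}.
The closure contains neither all of S1 = {A1, A2, A4} nor all of S2 = {A2, A3}, so the common attributes are not a superkey of either fragment. The join is lossy.

No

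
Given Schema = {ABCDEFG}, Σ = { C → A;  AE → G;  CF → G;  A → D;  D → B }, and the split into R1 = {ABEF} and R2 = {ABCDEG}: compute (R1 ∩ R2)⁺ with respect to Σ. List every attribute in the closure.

ABDEG

R1 ∩ R2 = {ABE}.
AE → G applies, adding G
A → D applies, adding D
Closure: {ABDEG}.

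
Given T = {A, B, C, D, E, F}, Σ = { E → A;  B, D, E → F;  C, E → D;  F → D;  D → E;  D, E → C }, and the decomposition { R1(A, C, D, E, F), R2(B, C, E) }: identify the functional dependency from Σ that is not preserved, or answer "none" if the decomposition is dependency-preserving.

B, D, E → F

Check B, D, E → F: no single fragment contains all of {B, D, E, F}, and the restricted closure of {B, D, E} across the fragments never reaches {F}.
E → A is preserved.
C, E → D is preserved.
F → D is preserved.
D → E is preserved.
D, E → C is preserved.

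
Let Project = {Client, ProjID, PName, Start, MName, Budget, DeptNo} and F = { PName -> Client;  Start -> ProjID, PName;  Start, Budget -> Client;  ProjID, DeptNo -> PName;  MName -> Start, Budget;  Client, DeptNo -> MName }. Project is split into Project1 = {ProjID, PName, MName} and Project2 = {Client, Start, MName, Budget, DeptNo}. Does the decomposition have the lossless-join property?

Yes

Common attributes: Project1 ∩ Project2 = {MName}.
Closure of {MName}: MName → Start, Budget applies, adding Start, Budget; Start → ProjID, PName applies, adding ProjID, PName; Start, Budget → Client applies, adding Client. So (MName)⁺ = {Client, ProjID, PName, Start, MName, Budget}.
This closure contains every attribute of Project1, so Project1 ∩ Project2 → Project1. The join is lossless.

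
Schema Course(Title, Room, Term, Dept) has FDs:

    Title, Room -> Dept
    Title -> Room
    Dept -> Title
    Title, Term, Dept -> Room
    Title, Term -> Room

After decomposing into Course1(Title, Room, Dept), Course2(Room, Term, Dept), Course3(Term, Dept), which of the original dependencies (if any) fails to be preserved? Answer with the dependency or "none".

Title, Room → Dept lies within Course1.
Title → Room lies within Course1.
Dept → Title lies within Course1.
Title, Term, Dept → Room: restricted closure across fragments reaches Room.
Title, Term → Room: restricted closure across fragments reaches Room.
Every dependency is enforceable on the fragments, so the decomposition is dependency-preserving.

none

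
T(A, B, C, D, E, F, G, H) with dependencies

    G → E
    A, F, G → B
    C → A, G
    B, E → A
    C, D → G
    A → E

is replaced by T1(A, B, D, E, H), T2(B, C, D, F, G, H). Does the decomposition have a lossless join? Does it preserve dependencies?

Lossless test: (B, D, H)⁺ = {B, D, H}, which is a superkey of neither fragment — lossy.
Dependency preservation: the restricted closure of {G} across the fragments never reaches {E}, so G → E cannot be enforced without a join — not preserved.

lossy and not dependency-preserving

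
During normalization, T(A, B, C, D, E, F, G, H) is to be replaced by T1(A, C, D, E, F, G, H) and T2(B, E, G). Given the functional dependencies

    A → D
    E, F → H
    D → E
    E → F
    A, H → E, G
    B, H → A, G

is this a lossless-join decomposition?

Common attributes: T1 ∩ T2 = {E, G}.
Closure of {E, G}: E → F applies, adding F; E, F → H applies, adding H. So (E, G)⁺ = {E, F, G, H}.
The closure contains neither all of T1 = {A, C, D, E, F, G, H} nor all of T2 = {B, E, G}, so the common attributes are not a superkey of either fragment. The join is lossy.

No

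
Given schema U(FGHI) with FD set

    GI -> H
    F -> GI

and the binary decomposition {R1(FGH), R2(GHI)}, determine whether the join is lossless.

Common attributes: R1 ∩ R2 = {GH}.
No dependency enlarges {GH}, so (GH)⁺ = {GH}.
The closure contains neither all of R1 = {FGH} nor all of R2 = {GHI}, so the common attributes are not a superkey of either fragment. The join is lossy.

No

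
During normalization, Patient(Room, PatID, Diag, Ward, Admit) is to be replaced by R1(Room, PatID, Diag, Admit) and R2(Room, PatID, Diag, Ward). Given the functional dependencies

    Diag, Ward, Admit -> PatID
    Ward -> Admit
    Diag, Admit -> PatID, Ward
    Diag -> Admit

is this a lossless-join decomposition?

Yes

Common attributes: R1 ∩ R2 = {Room, PatID, Diag}.
Closure of {Room, PatID, Diag}: Diag → Admit applies, adding Admit; Diag, Admit → PatID, Ward applies, adding Ward. So (Room, PatID, Diag)⁺ = {Room, PatID, Diag, Ward, Admit}.
This closure contains every attribute of R1, so R1 ∩ R2 → R1. The join is lossless.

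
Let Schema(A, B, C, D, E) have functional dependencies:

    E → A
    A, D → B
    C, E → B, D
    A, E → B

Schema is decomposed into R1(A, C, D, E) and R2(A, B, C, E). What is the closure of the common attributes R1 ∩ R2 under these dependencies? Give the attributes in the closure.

A, B, C, D, E

R1 ∩ R2 = {A, C, E}.
C, E → B, D applies, adding B, D
Closure: {A, B, C, D, E}.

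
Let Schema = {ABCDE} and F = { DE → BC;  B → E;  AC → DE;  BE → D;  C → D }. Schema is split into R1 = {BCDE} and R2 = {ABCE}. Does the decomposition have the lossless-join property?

Yes

Common attributes: R1 ∩ R2 = {BCE}.
Closure of {BCE}: BE → D applies, adding D. So (BCE)⁺ = {BCDE}.
This closure contains every attribute of R1, so R1 ∩ R2 → R1. The join is lossless.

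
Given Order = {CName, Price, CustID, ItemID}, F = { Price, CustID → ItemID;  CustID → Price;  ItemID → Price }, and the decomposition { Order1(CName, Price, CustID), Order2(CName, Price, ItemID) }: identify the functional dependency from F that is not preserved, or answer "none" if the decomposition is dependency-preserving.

Check Price, CustID → ItemID: no single fragment contains all of {Price, CustID, ItemID}, and the restricted closure of {Price, CustID} across the fragments never reaches {ItemID}.
CustID → Price is preserved.
ItemID → Price is preserved.

Price, CustID → ItemID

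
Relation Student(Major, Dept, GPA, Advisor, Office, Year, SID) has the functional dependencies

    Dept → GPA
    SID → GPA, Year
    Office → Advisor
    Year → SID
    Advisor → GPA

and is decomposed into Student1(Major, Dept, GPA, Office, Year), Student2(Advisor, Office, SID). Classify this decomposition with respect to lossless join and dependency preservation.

lossy and not dependency-preserving

Lossless test: (Office)⁺ = {GPA, Advisor, Office}, which is a superkey of neither fragment — lossy.
Dependency preservation: the restricted closure of {SID} across the fragments never reaches {GPA, Year}, so SID → GPA, Year cannot be enforced without a join — not preserved.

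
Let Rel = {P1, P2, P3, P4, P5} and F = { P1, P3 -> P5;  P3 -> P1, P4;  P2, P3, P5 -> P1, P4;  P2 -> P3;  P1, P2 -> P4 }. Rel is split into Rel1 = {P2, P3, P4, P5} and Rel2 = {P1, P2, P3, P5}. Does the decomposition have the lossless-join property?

Common attributes: Rel1 ∩ Rel2 = {P2, P3, P5}.
Closure of {P2, P3, P5}: P3 → P1, P4 applies, adding P1, P4. So (P2, P3, P5)⁺ = {P1, P2, P3, P4, P5}.
This closure contains every attribute of Rel1, so Rel1 ∩ Rel2 → Rel1. The join is lossless.

Yes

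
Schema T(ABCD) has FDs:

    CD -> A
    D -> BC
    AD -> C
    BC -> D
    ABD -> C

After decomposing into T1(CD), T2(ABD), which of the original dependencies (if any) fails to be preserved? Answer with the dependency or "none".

Check BC → D: no single fragment contains all of {BCD}, and the restricted closure of {BC} across the fragments never reaches {D}.
CD → A is preserved.
D → BC is preserved.
AD → C is preserved.
ABD → C is preserved.

BC -> D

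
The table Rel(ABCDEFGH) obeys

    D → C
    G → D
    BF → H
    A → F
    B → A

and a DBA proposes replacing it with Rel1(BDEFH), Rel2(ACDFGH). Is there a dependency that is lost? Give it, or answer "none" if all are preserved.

B → A

Check B → A: no single fragment contains all of {AB}, and the restricted closure of {B} across the fragments never reaches {A}.
D → C is preserved.
G → D is preserved.
BF → H is preserved.
A → F is preserved.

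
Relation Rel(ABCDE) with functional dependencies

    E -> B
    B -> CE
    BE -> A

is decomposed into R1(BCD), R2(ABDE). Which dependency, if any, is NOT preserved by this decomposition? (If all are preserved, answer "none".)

E → B lies within R2.
B → CE: restricted closure across fragments reaches CE.
BE → A lies within R2.
Every dependency is enforceable on the fragments, so the decomposition is dependency-preserving.

none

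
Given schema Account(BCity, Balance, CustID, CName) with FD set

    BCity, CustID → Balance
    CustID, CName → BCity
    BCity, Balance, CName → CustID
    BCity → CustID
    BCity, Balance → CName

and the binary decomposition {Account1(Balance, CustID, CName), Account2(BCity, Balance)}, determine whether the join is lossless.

No

Common attributes: Account1 ∩ Account2 = {Balance}.
No dependency enlarges {Balance}, so (Balance)⁺ = {Balance}.
The closure contains neither all of Account1 = {Balance, CustID, CName} nor all of Account2 = {BCity, Balance}, so the common attributes are not a superkey of either fragment. The join is lossy.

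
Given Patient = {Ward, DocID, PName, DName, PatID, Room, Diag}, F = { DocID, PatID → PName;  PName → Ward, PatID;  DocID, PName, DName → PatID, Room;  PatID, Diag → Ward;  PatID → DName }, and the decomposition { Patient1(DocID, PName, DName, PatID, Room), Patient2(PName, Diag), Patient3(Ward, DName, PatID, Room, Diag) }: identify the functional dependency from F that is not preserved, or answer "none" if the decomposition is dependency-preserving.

Check PName → Ward, PatID: no single fragment contains all of {Ward, PName, PatID}, and the restricted closure of {PName} across the fragments never reaches {Ward, PatID}.
DocID, PatID → PName is preserved.
DocID, PName, DName → PatID, Room is preserved.
PatID, Diag → Ward is preserved.
PatID → DName is preserved.

PName → Ward, PatID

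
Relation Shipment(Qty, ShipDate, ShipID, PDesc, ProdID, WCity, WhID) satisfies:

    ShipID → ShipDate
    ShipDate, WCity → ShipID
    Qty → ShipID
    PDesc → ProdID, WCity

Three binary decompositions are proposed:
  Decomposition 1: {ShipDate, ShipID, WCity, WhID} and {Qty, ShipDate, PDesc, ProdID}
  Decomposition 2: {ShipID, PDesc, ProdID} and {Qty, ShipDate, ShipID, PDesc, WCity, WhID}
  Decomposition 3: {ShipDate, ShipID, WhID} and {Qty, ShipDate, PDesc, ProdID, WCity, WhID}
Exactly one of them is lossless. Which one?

Decomposition 1: common = {ShipDate}, closure = {ShipDate} → lossy.
Decomposition 2: common = {ShipID, PDesc}, closure = {ShipDate, ShipID, PDesc, ProdID, WCity} → lossless.
Decomposition 3: common = {ShipDate, WhID}, closure = {ShipDate, WhID} → lossy.

Decomposition 2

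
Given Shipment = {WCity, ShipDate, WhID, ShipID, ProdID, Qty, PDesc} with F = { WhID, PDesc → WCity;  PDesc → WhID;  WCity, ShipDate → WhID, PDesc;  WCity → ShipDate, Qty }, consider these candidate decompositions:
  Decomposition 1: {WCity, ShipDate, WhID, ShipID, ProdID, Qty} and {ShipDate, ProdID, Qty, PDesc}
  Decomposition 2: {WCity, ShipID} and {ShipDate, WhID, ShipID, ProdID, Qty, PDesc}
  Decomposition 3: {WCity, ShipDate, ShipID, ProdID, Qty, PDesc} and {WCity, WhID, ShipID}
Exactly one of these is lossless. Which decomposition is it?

Decomposition 1: common = {ShipDate, ProdID, Qty}, closure = {ShipDate, ProdID, Qty} → lossy.
Decomposition 2: common = {ShipID}, closure = {ShipID} → lossy.
Decomposition 3: common = {WCity, ShipID}, closure = {WCity, ShipDate, WhID, ShipID, Qty, PDesc} → lossless.

Decomposition 3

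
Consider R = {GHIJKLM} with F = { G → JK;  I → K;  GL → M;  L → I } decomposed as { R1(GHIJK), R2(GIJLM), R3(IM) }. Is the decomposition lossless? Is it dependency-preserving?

lossy but dependency-preserving

Lossless test (chase): Rows 1 and 2 agree on G; apply G→JK and equate their JK entries. Rows 1 and 3 agree on I; apply I→K and equate their K entries. No row becomes fully distinguished — the join is lossy.
Dependency preservation: every FD's attributes lie within a single fragment, so each can be enforced locally — preserved.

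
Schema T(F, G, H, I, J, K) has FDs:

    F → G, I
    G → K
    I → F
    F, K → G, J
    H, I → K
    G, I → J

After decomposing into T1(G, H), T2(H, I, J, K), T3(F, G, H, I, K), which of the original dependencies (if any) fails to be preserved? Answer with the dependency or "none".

none

F → G, I lies within T3.
G → K lies within T3.
I → F lies within T3.
F, K → G, J: restricted closure across fragments reaches G, J.
H, I → K lies within T2.
G, I → J: restricted closure across fragments reaches J.
Every dependency is enforceable on the fragments, so the decomposition is dependency-preserving.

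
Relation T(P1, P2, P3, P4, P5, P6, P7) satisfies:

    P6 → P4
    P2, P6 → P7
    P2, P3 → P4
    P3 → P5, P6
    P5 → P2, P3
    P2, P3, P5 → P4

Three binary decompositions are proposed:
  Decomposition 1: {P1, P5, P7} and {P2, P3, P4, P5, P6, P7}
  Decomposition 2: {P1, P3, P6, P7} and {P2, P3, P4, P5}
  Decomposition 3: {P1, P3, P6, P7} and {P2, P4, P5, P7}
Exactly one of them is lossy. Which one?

Decomposition 3

Decomposition 1: common = {P5, P7}, closure = {P2, P3, P4, P5, P6, P7} → lossless.
Decomposition 2: common = {P3}, closure = {P2, P3, P4, P5, P6, P7} → lossless.
Decomposition 3: common = {P7}, closure = {P7} → lossy.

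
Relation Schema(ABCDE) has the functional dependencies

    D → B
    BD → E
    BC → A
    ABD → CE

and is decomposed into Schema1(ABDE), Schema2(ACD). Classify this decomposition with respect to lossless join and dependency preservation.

Lossless test: (AD)⁺ = {ABCDE}, which contains all of one fragment — lossless.
Dependency preservation: the restricted closure of {BC} across the fragments never reaches {A}, so BC → A cannot be enforced without a join — not preserved.

lossless but not dependency-preserving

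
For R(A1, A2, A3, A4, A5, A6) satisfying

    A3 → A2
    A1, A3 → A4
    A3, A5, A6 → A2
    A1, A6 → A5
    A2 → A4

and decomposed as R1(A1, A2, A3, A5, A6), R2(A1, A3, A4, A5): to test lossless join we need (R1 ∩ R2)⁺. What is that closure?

R1 ∩ R2 = {A1, A3, A5}.
A3 → A2 applies, adding A2
A1, A3 → A4 applies, adding A4
Closure: {A1, A2, A3, A4, A5}.

A1, A2, A3, A4, A5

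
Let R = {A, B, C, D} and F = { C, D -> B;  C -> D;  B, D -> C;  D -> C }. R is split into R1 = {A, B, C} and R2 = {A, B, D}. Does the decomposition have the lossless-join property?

No

Common attributes: R1 ∩ R2 = {A, B}.
No dependency enlarges {A, B}, so (A, B)⁺ = {A, B}.
The closure contains neither all of R1 = {A, B, C} nor all of R2 = {A, B, D}, so the common attributes are not a superkey of either fragment. The join is lossy.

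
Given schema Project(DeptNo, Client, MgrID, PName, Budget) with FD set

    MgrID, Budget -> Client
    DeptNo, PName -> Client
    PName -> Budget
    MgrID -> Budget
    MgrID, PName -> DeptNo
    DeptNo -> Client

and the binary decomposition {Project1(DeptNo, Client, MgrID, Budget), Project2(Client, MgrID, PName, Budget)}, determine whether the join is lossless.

No

Common attributes: Project1 ∩ Project2 = {Client, MgrID, Budget}.
No dependency enlarges {Client, MgrID, Budget}, so (Client, MgrID, Budget)⁺ = {Client, MgrID, Budget}.
The closure contains neither all of Project1 = {DeptNo, Client, MgrID, Budget} nor all of Project2 = {Client, MgrID, PName, Budget}, so the common attributes are not a superkey of either fragment. The join is lossy.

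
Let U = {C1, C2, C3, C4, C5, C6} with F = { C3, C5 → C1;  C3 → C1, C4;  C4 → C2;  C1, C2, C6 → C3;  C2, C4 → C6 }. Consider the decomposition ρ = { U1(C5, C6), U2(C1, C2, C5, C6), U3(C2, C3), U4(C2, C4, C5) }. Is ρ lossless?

No

Chase test. Columns are C1, C2, C3, C4, C5, C6; row i has aⱼ where attribute j ∈ Ui, else bᵢⱼ.
Initial tableau (one row per fragment):
  row 1: b11 b12 b13 b14 a5 a6
  row 2: a1 a2 b23 b24 a5 a6
  row 3: b31 a2 a3 b34 b35 b36
  row 4: b41 a2 b43 a4 a5 b46
No row becomes fully distinguished — the join is lossy.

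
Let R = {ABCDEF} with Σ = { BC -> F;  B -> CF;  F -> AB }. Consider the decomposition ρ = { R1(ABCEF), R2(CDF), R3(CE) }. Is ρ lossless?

No

Chase test. Columns are ABCDEF; row i has aⱼ where attribute j ∈ Ri, else bᵢⱼ.
Initial tableau (one row per fragment):
  row 1: a1 a2 a3 b14 a5 a6
  row 2: b21 b22 a3 a4 b25 a6
  row 3: b31 b32 a3 b34 a5 b36
Rows 1 and 2 agree on F; apply F→AB and equate their AB entries.
No row becomes fully distinguished — the join is lossy.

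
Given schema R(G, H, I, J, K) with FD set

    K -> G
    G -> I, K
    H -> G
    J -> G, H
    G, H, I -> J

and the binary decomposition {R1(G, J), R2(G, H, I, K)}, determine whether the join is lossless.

Common attributes: R1 ∩ R2 = {G}.
Closure of {G}: G → I, K applies, adding I, K. So (G)⁺ = {G, I, K}.
The closure contains neither all of R1 = {G, J} nor all of R2 = {G, H, I, K}, so the common attributes are not a superkey of either fragment. The join is lossy.

No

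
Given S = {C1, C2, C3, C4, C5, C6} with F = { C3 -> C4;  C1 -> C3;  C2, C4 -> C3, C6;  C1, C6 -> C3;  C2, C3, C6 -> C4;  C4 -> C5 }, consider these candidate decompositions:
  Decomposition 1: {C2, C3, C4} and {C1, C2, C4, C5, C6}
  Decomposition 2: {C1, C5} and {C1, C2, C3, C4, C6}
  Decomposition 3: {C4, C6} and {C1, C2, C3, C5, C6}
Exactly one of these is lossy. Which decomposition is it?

Decomposition 3

Decomposition 1: common = {C2, C4}, closure = {C2, C3, C4, C5, C6} → lossless.
Decomposition 2: common = {C1}, closure = {C1, C3, C4, C5} → lossless.
Decomposition 3: common = {C6}, closure = {C6} → lossy.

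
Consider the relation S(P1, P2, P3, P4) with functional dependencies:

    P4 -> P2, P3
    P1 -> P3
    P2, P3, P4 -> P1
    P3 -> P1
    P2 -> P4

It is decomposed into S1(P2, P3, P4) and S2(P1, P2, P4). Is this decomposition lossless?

Yes

Common attributes: S1 ∩ S2 = {P2, P4}.
Closure of {P2, P4}: P4 → P2, P3 applies, adding P3; P2, P3, P4 → P1 applies, adding P1. So (P2, P4)⁺ = {P1, P2, P3, P4}.
This closure contains every attribute of S1, so S1 ∩ S2 → S1. The join is lossless.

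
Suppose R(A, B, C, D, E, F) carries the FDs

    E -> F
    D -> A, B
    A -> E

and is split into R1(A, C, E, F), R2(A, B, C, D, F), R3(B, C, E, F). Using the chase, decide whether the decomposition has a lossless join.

Chase test. Columns are A, B, C, D, E, F; row i has aⱼ where attribute j ∈ Ri, else bᵢⱼ.
Initial tableau (one row per fragment):
  row 1: a1 b12 a3 b14 a5 a6
  row 2: a1 a2 a3 a4 b25 a6
  row 3: b31 a2 a3 b34 a5 a6
Rows 1 and 2 agree on A; apply A→E and equate their E entries.
Row 2 is now all distinguished symbols — the join is lossless.

Yes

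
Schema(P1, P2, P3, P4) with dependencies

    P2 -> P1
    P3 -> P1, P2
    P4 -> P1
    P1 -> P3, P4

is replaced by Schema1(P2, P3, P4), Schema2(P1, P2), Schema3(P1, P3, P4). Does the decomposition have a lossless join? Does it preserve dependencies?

lossless and dependency-preserving

Lossless test (chase): Rows 1 and 2 agree on P2; apply P2→P1 and equate their P1 entries. Rows 1 and 3 agree on P3; apply P3→P1, P2 and equate their P1, P2 entries. Rows 1 and 2 agree on P1; apply P1→P3, P4 and equate their P3, P4 entries. Row 1 is now all distinguished symbols — the join is lossless.
Dependency preservation: P3 → P1, P2 is not contained in any single fragment, but the restricted closure of its left-hand side across the fragments still reaches the right-hand side; the remaining FDs each lie inside some fragment. All dependencies are preserved.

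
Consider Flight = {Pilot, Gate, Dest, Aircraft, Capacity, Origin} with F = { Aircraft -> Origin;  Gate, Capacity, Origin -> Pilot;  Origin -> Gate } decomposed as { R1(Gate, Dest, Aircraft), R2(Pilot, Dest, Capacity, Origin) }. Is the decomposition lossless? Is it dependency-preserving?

lossy and not dependency-preserving

Lossless test: (Dest)⁺ = {Dest}, which is a superkey of neither fragment — lossy.
Dependency preservation: the restricted closure of {Aircraft} across the fragments never reaches {Origin}, so Aircraft → Origin cannot be enforced without a join — not preserved.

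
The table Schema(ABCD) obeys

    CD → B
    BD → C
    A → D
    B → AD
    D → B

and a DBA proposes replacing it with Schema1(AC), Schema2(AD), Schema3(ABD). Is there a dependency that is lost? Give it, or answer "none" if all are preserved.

CD → B: restricted closure across fragments reaches B.
BD → C: restricted closure across fragments reaches C.
A → D lies within Schema2.
B → AD lies within Schema3.
D → B lies within Schema3.
Every dependency is enforceable on the fragments, so the decomposition is dependency-preserving.

none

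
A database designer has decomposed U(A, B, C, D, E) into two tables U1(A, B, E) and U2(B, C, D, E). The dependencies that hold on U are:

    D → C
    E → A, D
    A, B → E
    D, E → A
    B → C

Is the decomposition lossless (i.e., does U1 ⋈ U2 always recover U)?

Common attributes: U1 ∩ U2 = {B, E}.
Closure of {B, E}: E → A, D applies, adding A, D; B → C applies, adding C. So (B, E)⁺ = {A, B, C, D, E}.
This closure contains every attribute of U1, so U1 ∩ U2 → U1. The join is lossless.

Yes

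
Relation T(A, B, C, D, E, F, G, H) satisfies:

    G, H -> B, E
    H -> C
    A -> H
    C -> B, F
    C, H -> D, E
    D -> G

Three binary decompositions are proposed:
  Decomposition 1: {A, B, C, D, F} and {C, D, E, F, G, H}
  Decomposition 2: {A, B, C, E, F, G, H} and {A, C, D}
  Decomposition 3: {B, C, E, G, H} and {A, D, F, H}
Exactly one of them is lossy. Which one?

Decomposition 1: common = {C, D, F}, closure = {B, C, D, F, G} → lossy.
Decomposition 2: common = {A, C}, closure = {A, B, C, D, E, F, G, H} → lossless.
Decomposition 3: common = {H}, closure = {B, C, D, E, F, G, H} → lossless.

Decomposition 1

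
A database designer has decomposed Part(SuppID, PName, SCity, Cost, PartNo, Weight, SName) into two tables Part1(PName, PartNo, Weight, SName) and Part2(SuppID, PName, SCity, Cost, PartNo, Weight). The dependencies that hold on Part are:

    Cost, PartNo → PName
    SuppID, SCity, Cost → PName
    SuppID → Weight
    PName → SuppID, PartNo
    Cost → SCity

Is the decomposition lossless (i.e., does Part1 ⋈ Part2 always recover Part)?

No

Common attributes: Part1 ∩ Part2 = {PName, PartNo, Weight}.
Closure of {PName, PartNo, Weight}: PName → SuppID, PartNo applies, adding SuppID. So (PName, PartNo, Weight)⁺ = {SuppID, PName, PartNo, Weight}.
The closure contains neither all of Part1 = {PName, PartNo, Weight, SName} nor all of Part2 = {SuppID, PName, SCity, Cost, PartNo, Weight}, so the common attributes are not a superkey of either fragment. The join is lossy.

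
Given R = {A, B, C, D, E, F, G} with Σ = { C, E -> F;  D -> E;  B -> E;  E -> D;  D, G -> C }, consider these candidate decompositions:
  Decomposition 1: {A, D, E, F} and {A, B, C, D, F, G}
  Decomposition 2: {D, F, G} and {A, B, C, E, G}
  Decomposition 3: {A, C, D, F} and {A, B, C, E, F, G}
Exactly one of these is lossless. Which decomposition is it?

Decomposition 1

Decomposition 1: common = {A, D, F}, closure = {A, D, E, F} → lossless.
Decomposition 2: common = {G}, closure = {G} → lossy.
Decomposition 3: common = {A, C, F}, closure = {A, C, F} → lossy.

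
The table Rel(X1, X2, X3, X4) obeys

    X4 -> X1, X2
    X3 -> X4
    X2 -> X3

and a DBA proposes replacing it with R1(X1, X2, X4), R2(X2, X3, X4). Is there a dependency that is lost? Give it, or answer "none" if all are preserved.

X4 → X1, X2 lies within R1.
X3 → X4 lies within R2.
X2 → X3 lies within R2.
Every dependency is enforceable on the fragments, so the decomposition is dependency-preserving.

none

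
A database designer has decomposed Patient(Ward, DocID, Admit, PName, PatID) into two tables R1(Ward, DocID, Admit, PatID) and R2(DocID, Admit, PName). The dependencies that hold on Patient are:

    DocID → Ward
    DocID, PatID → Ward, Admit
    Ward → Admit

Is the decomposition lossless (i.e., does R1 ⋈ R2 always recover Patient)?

No

Common attributes: R1 ∩ R2 = {DocID, Admit}.
Closure of {DocID, Admit}: DocID → Ward applies, adding Ward. So (DocID, Admit)⁺ = {Ward, DocID, Admit}.
The closure contains neither all of R1 = {Ward, DocID, Admit, PatID} nor all of R2 = {DocID, Admit, PName}, so the common attributes are not a superkey of either fragment. The join is lossy.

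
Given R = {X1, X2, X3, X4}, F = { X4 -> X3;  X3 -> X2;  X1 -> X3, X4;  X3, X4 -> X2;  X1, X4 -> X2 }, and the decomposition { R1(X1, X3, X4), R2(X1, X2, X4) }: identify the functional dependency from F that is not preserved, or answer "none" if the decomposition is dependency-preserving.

Check X3 → X2: no single fragment contains all of {X2, X3}, and the restricted closure of {X3} across the fragments never reaches {X2}.
X4 → X3 is preserved.
X1 → X3, X4 is preserved.
X3, X4 → X2 is preserved.
X1, X4 → X2 is preserved.

X3 -> X2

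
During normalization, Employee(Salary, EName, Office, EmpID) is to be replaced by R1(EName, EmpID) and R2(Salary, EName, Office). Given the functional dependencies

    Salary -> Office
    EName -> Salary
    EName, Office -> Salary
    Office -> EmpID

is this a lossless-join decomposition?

Yes

Common attributes: R1 ∩ R2 = {EName}.
Closure of {EName}: EName → Salary applies, adding Salary; Salary → Office applies, adding Office; Office → EmpID applies, adding EmpID. So (EName)⁺ = {Salary, EName, Office, EmpID}.
This closure contains every attribute of R1, so R1 ∩ R2 → R1. The join is lossless.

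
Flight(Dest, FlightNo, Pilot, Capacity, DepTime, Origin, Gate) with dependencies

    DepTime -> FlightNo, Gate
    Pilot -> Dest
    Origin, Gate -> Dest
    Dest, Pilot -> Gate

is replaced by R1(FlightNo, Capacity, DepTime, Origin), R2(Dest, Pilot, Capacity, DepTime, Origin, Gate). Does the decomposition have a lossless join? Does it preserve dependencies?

Lossless test: (Capacity, DepTime, Origin)⁺ = {Dest, FlightNo, Capacity, DepTime, Origin, Gate}, which contains all of one fragment — lossless.
Dependency preservation: DepTime → FlightNo, Gate is not contained in any single fragment, but the restricted closure of its left-hand side across the fragments still reaches the right-hand side; the remaining FDs each lie inside some fragment. All dependencies are preserved.

lossless and dependency-preserving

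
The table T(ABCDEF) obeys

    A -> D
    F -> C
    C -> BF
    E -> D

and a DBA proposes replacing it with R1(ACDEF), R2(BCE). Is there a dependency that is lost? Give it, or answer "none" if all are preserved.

none

A → D lies within R1.
F → C lies within R1.
C → BF: restricted closure across fragments reaches BF.
E → D lies within R1.
Every dependency is enforceable on the fragments, so the decomposition is dependency-preserving.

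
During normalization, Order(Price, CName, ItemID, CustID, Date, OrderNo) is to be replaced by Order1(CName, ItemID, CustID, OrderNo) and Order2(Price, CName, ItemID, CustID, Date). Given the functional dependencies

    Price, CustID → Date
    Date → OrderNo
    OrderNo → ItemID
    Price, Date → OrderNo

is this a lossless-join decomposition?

No

Common attributes: Order1 ∩ Order2 = {CName, ItemID, CustID}.
No dependency enlarges {CName, ItemID, CustID}, so (CName, ItemID, CustID)⁺ = {CName, ItemID, CustID}.
The closure contains neither all of Order1 = {CName, ItemID, CustID, OrderNo} nor all of Order2 = {Price, CName, ItemID, CustID, Date}, so the common attributes are not a superkey of either fragment. The join is lossy.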